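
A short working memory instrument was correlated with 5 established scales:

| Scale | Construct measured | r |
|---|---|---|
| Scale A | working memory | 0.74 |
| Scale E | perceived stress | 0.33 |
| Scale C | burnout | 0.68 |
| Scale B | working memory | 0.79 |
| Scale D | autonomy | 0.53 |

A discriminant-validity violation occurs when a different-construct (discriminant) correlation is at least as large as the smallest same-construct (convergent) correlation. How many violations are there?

Convergent (same construct = working memory): Scale A, Scale B.
Smallest convergent = 0.74. Discriminant values: 0.33, 0.68, 0.53; count ≥ 0.74 → 0.

0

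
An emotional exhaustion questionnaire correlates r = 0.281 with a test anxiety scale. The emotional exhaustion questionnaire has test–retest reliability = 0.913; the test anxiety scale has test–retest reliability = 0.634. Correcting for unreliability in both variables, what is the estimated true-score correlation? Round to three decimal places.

r_true = r_obs / √(r_xx · r_yy) = 0.281 / √(0.913 × 0.634) = 0.281 / √0.578842 = 0.281 / 0.7608 ≈ 0.369.

0.369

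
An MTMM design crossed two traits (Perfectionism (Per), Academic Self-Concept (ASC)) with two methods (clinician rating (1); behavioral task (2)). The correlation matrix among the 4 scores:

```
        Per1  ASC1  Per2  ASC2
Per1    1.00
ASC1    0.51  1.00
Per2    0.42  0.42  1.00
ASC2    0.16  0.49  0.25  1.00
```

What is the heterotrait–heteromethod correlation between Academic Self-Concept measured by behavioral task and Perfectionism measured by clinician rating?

Different traits and methods: r(ASC2, Per1) = 0.16.

0.16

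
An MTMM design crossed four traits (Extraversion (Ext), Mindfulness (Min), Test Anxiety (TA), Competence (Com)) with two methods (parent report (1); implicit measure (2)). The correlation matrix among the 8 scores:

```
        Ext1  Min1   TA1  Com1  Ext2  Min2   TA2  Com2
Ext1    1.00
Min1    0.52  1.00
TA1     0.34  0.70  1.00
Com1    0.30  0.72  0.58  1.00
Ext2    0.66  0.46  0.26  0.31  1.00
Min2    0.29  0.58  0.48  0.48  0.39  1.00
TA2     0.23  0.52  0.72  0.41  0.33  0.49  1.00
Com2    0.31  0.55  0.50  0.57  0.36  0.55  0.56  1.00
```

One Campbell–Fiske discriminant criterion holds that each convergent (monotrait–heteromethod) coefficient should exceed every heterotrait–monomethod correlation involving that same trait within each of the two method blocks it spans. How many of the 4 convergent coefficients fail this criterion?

2

Checking each validity diagonal entry against its comparison values:
Ext (methods 1·2): 0.66 vs {0.52, 0.39, 0.34, 0.33, 0.30, 0.36} → pass.
Min (methods 1·2): 0.58 vs {0.52, 0.39, 0.70, 0.49, 0.72, 0.55} → fail.
TA (methods 1·2): 0.72 vs {0.34, 0.33, 0.70, 0.49, 0.58, 0.56} → pass.
Com (methods 1·2): 0.57 vs {0.30, 0.36, 0.72, 0.55, 0.58, 0.56} → fail.
2 of 4 fail.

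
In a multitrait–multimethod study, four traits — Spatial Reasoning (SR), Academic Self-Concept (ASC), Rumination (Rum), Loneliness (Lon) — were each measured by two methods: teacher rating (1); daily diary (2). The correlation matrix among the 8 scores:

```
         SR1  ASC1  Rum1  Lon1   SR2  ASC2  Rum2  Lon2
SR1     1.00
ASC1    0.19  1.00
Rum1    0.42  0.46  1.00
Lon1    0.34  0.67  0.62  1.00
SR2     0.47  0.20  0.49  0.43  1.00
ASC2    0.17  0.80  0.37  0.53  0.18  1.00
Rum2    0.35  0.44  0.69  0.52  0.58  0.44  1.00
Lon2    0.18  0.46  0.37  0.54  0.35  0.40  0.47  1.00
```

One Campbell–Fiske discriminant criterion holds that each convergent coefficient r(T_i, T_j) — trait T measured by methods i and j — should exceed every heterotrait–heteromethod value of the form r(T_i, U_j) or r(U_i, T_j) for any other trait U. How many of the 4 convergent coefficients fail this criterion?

1

Convergent coefficients and their comparison sets:
SR (methods 1·2): 0.47 vs {0.17, 0.20, 0.35, 0.49, 0.18, 0.43} → fail.
ASC (methods 1·2): 0.80 vs {0.20, 0.17, 0.44, 0.37, 0.46, 0.53} → pass.
Rum (methods 1·2): 0.69 vs {0.49, 0.35, 0.37, 0.44, 0.37, 0.52} → pass.
Lon (methods 1·2): 0.54 vs {0.43, 0.18, 0.53, 0.46, 0.52, 0.37} → pass.
1 of 4 fail.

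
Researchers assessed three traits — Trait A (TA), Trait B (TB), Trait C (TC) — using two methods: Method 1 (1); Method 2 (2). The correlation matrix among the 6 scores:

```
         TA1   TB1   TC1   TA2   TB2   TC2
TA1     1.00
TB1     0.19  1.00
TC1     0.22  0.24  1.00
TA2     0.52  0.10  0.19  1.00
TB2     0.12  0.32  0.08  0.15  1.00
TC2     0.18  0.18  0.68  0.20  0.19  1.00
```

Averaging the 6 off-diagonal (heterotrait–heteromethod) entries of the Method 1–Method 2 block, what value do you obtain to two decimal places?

HTHM values (method 1 × method 2): 0.12, 0.18, 0.10, 0.18, 0.19, 0.08; mean = 0.85/6 = 0.14.

0.14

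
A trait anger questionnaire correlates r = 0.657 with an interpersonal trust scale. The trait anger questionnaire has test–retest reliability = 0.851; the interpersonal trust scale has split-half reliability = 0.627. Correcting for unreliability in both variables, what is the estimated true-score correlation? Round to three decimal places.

0.899

r_true = r_obs / √(r_xx · r_yy) = 0.657 / √(0.851 × 0.627) = 0.657 / √0.533577 = 0.657 / 0.7305 ≈ 0.899.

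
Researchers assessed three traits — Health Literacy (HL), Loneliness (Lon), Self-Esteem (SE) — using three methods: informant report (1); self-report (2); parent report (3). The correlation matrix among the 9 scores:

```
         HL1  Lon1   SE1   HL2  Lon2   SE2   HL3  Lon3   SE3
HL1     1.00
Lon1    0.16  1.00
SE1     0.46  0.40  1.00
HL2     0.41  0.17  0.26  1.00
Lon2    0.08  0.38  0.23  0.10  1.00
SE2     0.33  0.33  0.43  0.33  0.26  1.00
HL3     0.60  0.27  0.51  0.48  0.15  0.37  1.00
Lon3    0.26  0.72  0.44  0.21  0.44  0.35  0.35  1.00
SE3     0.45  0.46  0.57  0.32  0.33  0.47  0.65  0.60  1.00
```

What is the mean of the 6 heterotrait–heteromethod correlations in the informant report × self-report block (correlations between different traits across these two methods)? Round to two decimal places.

HTHM values (method 1 × method 2): 0.08, 0.33, 0.17, 0.33, 0.26, 0.23; mean = 1.40/6 = 0.23.

0.23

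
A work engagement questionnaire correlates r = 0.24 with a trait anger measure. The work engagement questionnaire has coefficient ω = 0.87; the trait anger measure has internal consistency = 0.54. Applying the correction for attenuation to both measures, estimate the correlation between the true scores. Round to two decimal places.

0.35

r_true = r_obs / √(r_xx · r_yy) = 0.24 / √(0.87 × 0.54) = 0.24 / √0.4698 = 0.24 / 0.6854 ≈ 0.35.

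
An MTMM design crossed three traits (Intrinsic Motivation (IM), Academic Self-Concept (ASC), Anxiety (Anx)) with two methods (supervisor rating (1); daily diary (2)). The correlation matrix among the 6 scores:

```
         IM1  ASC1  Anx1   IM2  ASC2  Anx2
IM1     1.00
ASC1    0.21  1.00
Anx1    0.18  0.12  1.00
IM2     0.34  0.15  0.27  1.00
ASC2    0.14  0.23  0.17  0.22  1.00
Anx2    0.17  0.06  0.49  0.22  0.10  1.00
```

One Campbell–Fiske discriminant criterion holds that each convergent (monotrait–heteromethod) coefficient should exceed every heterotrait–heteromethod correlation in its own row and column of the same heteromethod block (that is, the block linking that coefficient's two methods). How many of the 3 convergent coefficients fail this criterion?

0

Convergent coefficients and their comparison sets:
IM (methods 1·2): 0.34 vs {0.14, 0.15, 0.17, 0.27} → pass.
ASC (methods 1·2): 0.23 vs {0.15, 0.14, 0.06, 0.17} → pass.
Anx (methods 1·2): 0.49 vs {0.27, 0.17, 0.17, 0.06} → pass.
0 of 3 fail.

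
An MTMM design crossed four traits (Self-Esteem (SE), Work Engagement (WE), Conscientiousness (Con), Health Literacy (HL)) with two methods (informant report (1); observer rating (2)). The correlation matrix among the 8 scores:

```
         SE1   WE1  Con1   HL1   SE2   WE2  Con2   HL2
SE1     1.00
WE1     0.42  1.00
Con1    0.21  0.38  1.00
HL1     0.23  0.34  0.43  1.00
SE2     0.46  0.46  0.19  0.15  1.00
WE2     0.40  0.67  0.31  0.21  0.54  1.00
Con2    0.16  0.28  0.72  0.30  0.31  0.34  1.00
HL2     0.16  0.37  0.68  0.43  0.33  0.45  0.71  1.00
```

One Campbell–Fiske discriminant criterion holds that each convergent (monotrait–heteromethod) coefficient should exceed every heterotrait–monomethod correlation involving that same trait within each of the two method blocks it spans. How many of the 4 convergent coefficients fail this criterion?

Convergent coefficients and their comparison sets:
SE (methods 1·2): 0.46 vs {0.42, 0.54, 0.21, 0.31, 0.23, 0.33} → fail.
WE (methods 1·2): 0.67 vs {0.42, 0.54, 0.38, 0.34, 0.34, 0.45} → pass.
Con (methods 1·2): 0.72 vs {0.21, 0.31, 0.38, 0.34, 0.43, 0.71} → pass.
HL (methods 1·2): 0.43 vs {0.23, 0.33, 0.34, 0.45, 0.43, 0.71} → fail.
2 of 4 fail.

2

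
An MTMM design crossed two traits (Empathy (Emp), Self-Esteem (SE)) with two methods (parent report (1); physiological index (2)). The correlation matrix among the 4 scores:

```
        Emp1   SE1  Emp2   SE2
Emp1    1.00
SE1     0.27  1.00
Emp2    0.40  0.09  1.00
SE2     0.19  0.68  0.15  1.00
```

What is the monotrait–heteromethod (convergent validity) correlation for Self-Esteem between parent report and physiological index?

0.68

Same trait (SE), different methods: r(SE1, SE2) = 0.68.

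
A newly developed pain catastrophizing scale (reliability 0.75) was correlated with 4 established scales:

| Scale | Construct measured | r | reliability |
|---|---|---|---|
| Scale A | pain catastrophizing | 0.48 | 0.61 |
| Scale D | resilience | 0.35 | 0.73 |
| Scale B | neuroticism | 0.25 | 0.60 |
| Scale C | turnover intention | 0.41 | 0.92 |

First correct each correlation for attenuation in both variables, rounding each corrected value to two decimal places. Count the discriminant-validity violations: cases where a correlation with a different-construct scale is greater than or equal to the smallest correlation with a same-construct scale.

Disattenuated r (r / √(r_scale · r_new)):
  Scale A (conv): 0.48 / √(0.61·0.75) = 0.71
  Scale D (disc): 0.35 / √(0.73·0.75) = 0.47
  Scale B (disc): 0.25 / √(0.60·0.75) = 0.37
  Scale C (disc): 0.41 / √(0.92·0.75) = 0.49
Smallest convergent = 0.71. Discriminant values: 0.47, 0.37, 0.49; count ≥ 0.71 → 0.

0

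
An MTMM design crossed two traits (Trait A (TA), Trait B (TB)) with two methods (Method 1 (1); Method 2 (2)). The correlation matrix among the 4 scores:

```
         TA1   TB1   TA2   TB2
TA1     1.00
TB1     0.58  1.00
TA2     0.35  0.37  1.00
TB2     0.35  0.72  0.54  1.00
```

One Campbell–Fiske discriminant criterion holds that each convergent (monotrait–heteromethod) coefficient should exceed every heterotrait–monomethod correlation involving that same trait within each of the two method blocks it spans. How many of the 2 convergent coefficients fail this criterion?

1

Checking each validity diagonal entry against its comparison values:
TA (methods 1·2): 0.35 vs {0.58, 0.54} → fail.
TB (methods 1·2): 0.72 vs {0.58, 0.54} → pass.
1 of 2 fail.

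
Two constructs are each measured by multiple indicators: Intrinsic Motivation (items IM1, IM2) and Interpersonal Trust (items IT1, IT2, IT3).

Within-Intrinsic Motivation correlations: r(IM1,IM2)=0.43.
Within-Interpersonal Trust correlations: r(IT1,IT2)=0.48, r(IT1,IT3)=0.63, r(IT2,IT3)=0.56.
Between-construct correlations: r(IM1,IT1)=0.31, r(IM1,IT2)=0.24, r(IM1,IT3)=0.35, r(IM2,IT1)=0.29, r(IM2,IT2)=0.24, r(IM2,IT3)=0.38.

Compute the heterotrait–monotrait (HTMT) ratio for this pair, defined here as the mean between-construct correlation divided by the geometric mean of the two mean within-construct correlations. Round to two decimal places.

Between-construct mean = 1.81/6 = 0.3017.
Mean within-IM = 0.43/1 = 0.4300; mean within-IT = 1.67/3 = 0.5567.
Geometric mean = √(0.4300 × 0.5567) = 0.4893.
HTMT = 0.3017 / 0.4893 = 0.62.

0.62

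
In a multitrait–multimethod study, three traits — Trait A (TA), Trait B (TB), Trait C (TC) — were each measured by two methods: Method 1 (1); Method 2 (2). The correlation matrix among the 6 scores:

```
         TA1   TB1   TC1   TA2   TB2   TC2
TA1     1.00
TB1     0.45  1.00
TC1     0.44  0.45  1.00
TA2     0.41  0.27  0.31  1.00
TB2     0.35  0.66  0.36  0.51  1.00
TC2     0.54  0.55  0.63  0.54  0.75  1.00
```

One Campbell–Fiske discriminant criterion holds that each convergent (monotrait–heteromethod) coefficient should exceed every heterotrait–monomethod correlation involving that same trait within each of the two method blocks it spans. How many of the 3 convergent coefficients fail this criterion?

Each convergent coefficient versus the relevant comparison correlations:
TA (methods 1·2): 0.41 vs {0.45, 0.51, 0.44, 0.54} → fail.
TB (methods 1·2): 0.66 vs {0.45, 0.51, 0.45, 0.75} → fail.
TC (methods 1·2): 0.63 vs {0.44, 0.54, 0.45, 0.75} → fail.
3 of 3 fail.

3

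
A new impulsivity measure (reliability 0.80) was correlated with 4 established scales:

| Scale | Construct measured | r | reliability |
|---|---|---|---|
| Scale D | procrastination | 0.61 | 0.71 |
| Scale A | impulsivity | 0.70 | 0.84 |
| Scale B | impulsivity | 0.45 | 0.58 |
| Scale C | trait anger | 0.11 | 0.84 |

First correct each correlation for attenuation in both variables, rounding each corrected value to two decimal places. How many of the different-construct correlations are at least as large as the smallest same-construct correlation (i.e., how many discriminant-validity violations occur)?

Disattenuated r (r / √(r_scale · r_new)):
  Scale D (disc): 0.61 / √(0.71·0.80) = 0.81
  Scale A (conv): 0.70 / √(0.84·0.80) = 0.85
  Scale B (conv): 0.45 / √(0.58·0.80) = 0.66
  Scale C (disc): 0.11 / √(0.84·0.80) = 0.13
Smallest convergent = 0.66. Discriminant values: 0.81, 0.13; count ≥ 0.66 → 1.

1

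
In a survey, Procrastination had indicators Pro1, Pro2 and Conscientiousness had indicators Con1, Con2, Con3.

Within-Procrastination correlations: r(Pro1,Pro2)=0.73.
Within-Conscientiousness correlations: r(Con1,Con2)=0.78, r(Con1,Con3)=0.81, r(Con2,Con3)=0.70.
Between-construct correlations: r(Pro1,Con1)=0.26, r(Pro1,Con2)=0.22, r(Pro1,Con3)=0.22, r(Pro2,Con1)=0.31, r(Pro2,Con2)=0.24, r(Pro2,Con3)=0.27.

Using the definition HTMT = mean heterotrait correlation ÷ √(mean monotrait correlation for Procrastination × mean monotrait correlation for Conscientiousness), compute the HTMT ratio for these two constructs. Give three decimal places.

0.339

Mean heterotrait r = 1.52/6 = 0.2533.
Mean within-Pro = 0.73/1 = 0.7300; mean within-Con = 2.29/3 = 0.7633.
Geometric mean = √(0.7300 × 0.7633) = 0.7465.
HTMT = 0.2533 / 0.7465 = 0.339.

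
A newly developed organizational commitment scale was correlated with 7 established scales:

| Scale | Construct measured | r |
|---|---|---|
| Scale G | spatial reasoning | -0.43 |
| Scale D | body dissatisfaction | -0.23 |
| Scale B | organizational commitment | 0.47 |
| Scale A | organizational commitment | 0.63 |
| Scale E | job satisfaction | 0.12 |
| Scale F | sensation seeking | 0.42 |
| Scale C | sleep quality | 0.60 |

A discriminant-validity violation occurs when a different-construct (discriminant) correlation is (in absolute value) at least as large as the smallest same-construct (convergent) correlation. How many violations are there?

Convergent (same construct = organizational commitment): Scale B, Scale A.
Smallest convergent = 0.47. Discriminant |r|: 0.43, 0.23, 0.12, 0.42, 0.60; count ≥ 0.47 → 1.

1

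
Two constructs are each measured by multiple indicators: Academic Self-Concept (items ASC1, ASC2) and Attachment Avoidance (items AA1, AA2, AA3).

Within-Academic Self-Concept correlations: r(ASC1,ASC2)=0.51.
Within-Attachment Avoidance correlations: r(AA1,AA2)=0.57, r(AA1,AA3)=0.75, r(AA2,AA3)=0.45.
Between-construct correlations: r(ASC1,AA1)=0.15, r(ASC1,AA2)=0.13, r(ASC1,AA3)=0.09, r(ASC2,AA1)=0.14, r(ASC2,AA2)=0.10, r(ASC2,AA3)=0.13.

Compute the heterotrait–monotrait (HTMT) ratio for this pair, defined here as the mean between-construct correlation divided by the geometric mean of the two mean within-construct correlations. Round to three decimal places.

0.225

Between-construct mean = 0.74/6 = 0.1233.
Mean within-ASC = 0.51/1 = 0.5100; mean within-AA = 1.77/3 = 0.5900.
Geometric mean = √(0.5100 × 0.5900) = 0.5485.
HTMT = 0.1233 / 0.5485 = 0.225.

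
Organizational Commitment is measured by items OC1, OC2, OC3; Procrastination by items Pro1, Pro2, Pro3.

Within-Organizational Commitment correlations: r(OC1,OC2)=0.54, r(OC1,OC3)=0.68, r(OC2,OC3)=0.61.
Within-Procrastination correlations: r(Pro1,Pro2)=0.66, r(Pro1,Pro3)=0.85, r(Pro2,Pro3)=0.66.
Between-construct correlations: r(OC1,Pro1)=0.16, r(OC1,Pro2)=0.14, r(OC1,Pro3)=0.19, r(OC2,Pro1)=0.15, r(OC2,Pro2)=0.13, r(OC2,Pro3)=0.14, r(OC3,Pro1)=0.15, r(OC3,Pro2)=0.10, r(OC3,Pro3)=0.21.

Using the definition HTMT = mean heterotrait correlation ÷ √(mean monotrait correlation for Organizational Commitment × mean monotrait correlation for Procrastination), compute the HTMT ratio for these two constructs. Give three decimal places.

Mean heterotrait r = 1.37/9 = 0.1522.
Mean within-OC = 1.83/3 = 0.6100; mean within-Pro = 2.17/3 = 0.7233.
Geometric mean = √(0.6100 × 0.7233) = 0.6642.
HTMT = 0.1522 / 0.6642 = 0.229.

0.229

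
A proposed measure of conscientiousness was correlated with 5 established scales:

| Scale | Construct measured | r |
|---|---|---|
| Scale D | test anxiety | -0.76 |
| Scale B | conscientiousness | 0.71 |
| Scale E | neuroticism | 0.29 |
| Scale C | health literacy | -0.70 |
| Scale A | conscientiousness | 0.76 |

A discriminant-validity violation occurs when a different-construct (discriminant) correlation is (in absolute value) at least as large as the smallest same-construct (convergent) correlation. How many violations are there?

Convergent (same construct = conscientiousness): Scale B, Scale A.
Smallest convergent = 0.71. Discriminant |r|: 0.76, 0.29, 0.70; count ≥ 0.71 → 1.

1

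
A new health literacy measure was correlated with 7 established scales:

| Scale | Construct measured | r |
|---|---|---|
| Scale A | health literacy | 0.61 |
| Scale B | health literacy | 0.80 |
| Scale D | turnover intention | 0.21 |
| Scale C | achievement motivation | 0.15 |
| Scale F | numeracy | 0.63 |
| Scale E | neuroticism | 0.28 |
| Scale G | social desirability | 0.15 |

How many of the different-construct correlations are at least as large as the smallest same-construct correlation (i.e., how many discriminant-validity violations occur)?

Convergent (same construct = health literacy): Scale A, Scale B.
Smallest convergent = 0.61. Discriminant values: 0.21, 0.15, 0.63, 0.28, 0.15; count ≥ 0.61 → 1.

1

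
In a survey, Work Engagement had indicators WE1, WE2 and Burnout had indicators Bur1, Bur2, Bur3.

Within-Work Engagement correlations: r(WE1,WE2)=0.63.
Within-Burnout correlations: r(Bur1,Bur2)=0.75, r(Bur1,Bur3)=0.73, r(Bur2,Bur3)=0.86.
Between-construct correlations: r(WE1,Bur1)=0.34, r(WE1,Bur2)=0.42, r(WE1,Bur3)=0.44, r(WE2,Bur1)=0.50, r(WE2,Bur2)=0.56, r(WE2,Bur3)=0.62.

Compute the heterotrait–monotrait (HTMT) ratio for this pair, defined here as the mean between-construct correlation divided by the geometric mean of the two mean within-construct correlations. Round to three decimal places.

Between-construct mean = 2.88/6 = 0.4800.
Mean within-WE = 0.63/1 = 0.6300; mean within-Bur = 2.34/3 = 0.7800.
Geometric mean = √(0.6300 × 0.7800) = 0.7010.
HTMT = 0.4800 / 0.7010 = 0.685.

0.685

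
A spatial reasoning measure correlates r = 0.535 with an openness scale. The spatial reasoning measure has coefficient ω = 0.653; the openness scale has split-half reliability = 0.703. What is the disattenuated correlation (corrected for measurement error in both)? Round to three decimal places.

r_true = r_obs / √(r_xx · r_yy) = 0.535 / √(0.653 × 0.703) = 0.535 / √0.459059 = 0.535 / 0.6775 ≈ 0.790.

0.790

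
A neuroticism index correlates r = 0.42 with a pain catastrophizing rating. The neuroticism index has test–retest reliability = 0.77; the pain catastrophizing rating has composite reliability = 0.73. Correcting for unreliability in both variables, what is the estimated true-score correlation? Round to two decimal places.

0.56

r_true = r_obs / √(r_xx · r_yy) = 0.42 / √(0.77 × 0.73) = 0.42 / √0.5621 = 0.42 / 0.7497 ≈ 0.56.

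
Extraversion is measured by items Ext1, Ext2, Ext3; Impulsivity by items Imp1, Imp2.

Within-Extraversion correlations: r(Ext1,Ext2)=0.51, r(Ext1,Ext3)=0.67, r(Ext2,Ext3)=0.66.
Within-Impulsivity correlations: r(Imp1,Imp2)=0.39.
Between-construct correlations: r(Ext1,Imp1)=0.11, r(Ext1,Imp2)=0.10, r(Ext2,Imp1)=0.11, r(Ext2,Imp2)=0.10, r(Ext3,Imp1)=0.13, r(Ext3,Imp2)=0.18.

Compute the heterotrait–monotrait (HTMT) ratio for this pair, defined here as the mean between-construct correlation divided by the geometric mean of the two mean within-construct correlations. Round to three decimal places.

Mean between = 0.73/6 = 0.1217.
Mean within-Ext = 1.84/3 = 0.6133; mean within-Imp = 0.39/1 = 0.3900.
Geometric mean = √(0.6133 × 0.3900) = 0.4891.
HTMT = 0.1217 / 0.4891 = 0.249.

0.249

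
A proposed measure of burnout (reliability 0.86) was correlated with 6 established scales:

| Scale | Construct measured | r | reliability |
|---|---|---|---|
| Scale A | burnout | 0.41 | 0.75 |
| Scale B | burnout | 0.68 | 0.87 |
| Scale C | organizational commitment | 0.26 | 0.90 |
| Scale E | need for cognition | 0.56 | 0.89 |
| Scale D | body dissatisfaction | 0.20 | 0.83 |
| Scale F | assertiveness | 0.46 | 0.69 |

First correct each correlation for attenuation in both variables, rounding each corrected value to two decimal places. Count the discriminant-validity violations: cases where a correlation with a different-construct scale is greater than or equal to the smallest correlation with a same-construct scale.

Disattenuated r (r / √(r_scale · r_new)):
  Scale A (conv): 0.41 / √(0.75·0.86) = 0.51
  Scale B (conv): 0.68 / √(0.87·0.86) = 0.79
  Scale C (disc): 0.26 / √(0.90·0.86) = 0.30
  Scale E (disc): 0.56 / √(0.89·0.86) = 0.64
  Scale D (disc): 0.20 / √(0.83·0.86) = 0.24
  Scale F (disc): 0.46 / √(0.69·0.86) = 0.60
Smallest convergent = 0.51. Discriminant values: 0.30, 0.64, 0.24, 0.60; count ≥ 0.51 → 2.

2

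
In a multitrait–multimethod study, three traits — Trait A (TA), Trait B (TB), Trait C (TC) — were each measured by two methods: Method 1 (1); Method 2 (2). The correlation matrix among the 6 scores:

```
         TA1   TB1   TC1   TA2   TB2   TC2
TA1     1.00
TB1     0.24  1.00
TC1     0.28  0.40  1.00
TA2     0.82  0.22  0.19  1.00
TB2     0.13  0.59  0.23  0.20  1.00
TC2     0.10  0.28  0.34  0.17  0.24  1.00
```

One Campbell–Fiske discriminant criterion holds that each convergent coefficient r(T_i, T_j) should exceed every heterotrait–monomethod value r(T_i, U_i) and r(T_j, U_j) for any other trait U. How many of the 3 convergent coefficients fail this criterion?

1

Each convergent coefficient versus the relevant comparison correlations:
TA (methods 1·2): 0.82 vs {0.24, 0.20, 0.28, 0.17} → pass.
TB (methods 1·2): 0.59 vs {0.24, 0.20, 0.40, 0.24} → pass.
TC (methods 1·2): 0.34 vs {0.28, 0.17, 0.40, 0.24} → fail.
1 of 3 fail.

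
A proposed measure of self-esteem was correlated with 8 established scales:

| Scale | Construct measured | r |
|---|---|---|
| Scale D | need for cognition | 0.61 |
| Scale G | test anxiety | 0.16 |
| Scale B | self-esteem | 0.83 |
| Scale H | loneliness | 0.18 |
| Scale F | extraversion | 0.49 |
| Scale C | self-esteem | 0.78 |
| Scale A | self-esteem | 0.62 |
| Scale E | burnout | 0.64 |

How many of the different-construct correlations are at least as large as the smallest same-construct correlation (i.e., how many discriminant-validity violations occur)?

Convergent (same construct = self-esteem): Scale B, Scale C, Scale A.
Smallest convergent = 0.62. Discriminant values: 0.61, 0.16, 0.18, 0.49, 0.64; count ≥ 0.62 → 1.

1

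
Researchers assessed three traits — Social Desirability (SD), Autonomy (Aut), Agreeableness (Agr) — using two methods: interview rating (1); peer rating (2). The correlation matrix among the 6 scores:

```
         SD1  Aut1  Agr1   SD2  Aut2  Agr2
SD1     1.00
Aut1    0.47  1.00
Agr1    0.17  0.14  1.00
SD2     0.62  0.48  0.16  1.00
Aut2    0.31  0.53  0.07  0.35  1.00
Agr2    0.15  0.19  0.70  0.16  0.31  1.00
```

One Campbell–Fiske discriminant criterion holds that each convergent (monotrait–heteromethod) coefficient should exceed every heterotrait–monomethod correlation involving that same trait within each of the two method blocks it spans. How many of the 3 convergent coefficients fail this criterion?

Checking each validity diagonal entry against its comparison values:
SD (methods 1·2): 0.62 vs {0.47, 0.35, 0.17, 0.16} → pass.
Aut (methods 1·2): 0.53 vs {0.47, 0.35, 0.14, 0.31} → pass.
Agr (methods 1·2): 0.70 vs {0.17, 0.16, 0.14, 0.31} → pass.
0 of 3 fail.

0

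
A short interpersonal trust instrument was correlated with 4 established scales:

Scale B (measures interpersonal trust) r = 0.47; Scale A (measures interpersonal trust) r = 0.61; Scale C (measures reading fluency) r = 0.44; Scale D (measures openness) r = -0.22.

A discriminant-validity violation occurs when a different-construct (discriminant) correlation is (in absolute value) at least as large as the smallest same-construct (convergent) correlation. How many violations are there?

0

Convergent (same construct = interpersonal trust): Scale B, Scale A.
Smallest convergent = 0.47. Discriminant |r|: 0.44, 0.22; count ≥ 0.47 → 0.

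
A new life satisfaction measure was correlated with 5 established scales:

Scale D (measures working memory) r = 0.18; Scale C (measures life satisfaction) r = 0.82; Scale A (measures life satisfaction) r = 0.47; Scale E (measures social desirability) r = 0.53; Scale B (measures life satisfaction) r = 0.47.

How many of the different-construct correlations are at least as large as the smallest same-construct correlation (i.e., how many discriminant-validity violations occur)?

1

Convergent (same construct = life satisfaction): Scale C, Scale A, Scale B.
Smallest convergent = 0.47. Discriminant values: 0.18, 0.53; count ≥ 0.47 → 1.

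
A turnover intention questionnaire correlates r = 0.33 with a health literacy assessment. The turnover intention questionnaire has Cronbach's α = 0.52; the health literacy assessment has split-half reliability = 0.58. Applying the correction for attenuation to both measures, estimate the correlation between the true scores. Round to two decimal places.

r_true = r_obs / √(r_xx · r_yy) = 0.33 / √(0.52 × 0.58) = 0.33 / √0.3016 = 0.33 / 0.5492 ≈ 0.60.

0.60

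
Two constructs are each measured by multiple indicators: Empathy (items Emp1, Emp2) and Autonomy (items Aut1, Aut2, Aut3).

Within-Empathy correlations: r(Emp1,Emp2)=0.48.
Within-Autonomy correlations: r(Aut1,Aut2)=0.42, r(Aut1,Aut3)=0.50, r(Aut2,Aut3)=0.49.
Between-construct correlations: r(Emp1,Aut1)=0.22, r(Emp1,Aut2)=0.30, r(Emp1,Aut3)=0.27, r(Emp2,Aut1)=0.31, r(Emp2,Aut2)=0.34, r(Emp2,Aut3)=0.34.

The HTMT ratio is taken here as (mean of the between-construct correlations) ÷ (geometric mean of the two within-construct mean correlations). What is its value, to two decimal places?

Mean between = 1.78/6 = 0.2967.
Mean within-Emp = 0.48/1 = 0.4800; mean within-Aut = 1.41/3 = 0.4700.
Geometric mean = √(0.4800 × 0.4700) = 0.4750.
HTMT = 0.2967 / 0.4750 = 0.62.

0.62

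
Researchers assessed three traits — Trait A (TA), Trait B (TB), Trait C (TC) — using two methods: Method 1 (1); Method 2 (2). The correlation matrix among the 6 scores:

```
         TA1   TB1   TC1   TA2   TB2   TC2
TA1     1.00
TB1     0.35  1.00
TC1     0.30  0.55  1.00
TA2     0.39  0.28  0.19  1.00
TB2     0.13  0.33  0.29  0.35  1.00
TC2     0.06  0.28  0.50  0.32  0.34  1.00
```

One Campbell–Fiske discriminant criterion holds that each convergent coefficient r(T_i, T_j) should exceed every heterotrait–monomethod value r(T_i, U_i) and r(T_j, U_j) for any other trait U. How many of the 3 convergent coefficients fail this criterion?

Checking each validity diagonal entry against its comparison values:
TA (methods 1·2): 0.39 vs {0.35, 0.35, 0.30, 0.32} → pass.
TB (methods 1·2): 0.33 vs {0.35, 0.35, 0.55, 0.34} → fail.
TC (methods 1·2): 0.50 vs {0.30, 0.32, 0.55, 0.34} → fail.
2 of 3 fail.

2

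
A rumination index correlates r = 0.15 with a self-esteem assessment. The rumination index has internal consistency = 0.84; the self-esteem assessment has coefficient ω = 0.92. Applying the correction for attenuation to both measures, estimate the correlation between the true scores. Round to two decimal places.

0.17

r_true = r_obs / √(r_xx · r_yy) = 0.15 / √(0.84 × 0.92) = 0.15 / √0.7728 = 0.15 / 0.8791 ≈ 0.17.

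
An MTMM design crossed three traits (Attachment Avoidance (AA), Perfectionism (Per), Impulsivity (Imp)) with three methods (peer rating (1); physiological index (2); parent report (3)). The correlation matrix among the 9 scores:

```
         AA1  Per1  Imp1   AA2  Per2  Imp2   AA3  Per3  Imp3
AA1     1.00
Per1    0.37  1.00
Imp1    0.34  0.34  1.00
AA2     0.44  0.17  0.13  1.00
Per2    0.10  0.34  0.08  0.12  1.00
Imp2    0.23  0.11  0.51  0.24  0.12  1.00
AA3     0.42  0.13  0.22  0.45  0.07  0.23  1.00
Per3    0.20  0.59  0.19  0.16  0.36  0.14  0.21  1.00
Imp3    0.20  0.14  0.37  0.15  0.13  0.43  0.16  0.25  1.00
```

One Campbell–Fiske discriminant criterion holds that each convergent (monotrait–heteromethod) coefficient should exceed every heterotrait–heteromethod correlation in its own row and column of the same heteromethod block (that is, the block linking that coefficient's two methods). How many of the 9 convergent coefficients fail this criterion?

0

Checking each validity diagonal entry against its comparison values:
AA (methods 1·2): 0.44 vs {0.10, 0.17, 0.23, 0.13} → pass.
AA (methods 1·3): 0.42 vs {0.20, 0.13, 0.20, 0.22} → pass.
AA (methods 2·3): 0.45 vs {0.16, 0.07, 0.15, 0.23} → pass.
Per (methods 1·2): 0.34 vs {0.17, 0.10, 0.11, 0.08} → pass.
Per (methods 1·3): 0.59 vs {0.13, 0.20, 0.14, 0.19} → pass.
Per (methods 2·3): 0.36 vs {0.07, 0.16, 0.13, 0.14} → pass.
Imp (methods 1·2): 0.51 vs {0.13, 0.23, 0.08, 0.11} → pass.
Imp (methods 1·3): 0.37 vs {0.22, 0.20, 0.19, 0.14} → pass.
Imp (methods 2·3): 0.43 vs {0.23, 0.15, 0.14, 0.13} → pass.
0 of 9 fail.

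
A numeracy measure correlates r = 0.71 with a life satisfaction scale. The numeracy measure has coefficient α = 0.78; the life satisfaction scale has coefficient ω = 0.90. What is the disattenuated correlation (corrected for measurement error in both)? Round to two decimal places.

0.85

r_true = r_obs / √(r_xx · r_yy) = 0.71 / √(0.78 × 0.90) = 0.71 / √0.7020 = 0.71 / 0.8379 ≈ 0.85.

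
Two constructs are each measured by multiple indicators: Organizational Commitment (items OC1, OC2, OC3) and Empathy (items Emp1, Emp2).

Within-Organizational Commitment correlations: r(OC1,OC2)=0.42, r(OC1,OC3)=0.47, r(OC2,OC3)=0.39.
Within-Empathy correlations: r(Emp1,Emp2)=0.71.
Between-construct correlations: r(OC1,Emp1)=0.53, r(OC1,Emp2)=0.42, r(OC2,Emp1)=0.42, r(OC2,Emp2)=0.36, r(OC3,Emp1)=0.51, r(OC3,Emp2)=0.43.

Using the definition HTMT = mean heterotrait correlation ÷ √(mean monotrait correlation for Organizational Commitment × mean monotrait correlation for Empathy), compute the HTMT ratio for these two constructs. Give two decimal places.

Mean between = 2.67/6 = 0.4450.
Mean within-OC = 1.28/3 = 0.4267; mean within-Emp = 0.71/1 = 0.7100.
Geometric mean = √(0.4267 × 0.7100) = 0.5504.
HTMT = 0.4450 / 0.5504 = 0.81.

0.81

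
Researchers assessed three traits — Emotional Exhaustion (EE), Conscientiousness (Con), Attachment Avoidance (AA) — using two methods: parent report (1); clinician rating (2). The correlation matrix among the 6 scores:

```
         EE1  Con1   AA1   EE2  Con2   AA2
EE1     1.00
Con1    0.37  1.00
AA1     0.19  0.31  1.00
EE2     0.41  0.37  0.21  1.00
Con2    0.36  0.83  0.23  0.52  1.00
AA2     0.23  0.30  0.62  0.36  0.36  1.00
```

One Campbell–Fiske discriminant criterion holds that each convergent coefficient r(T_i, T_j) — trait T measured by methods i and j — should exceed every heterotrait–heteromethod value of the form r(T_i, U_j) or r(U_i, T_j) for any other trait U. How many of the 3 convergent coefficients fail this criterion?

0

Convergent coefficients and their comparison sets:
EE (methods 1·2): 0.41 vs {0.36, 0.37, 0.23, 0.21} → pass.
Con (methods 1·2): 0.83 vs {0.37, 0.36, 0.30, 0.23} → pass.
AA (methods 1·2): 0.62 vs {0.21, 0.23, 0.23, 0.30} → pass.
0 of 3 fail.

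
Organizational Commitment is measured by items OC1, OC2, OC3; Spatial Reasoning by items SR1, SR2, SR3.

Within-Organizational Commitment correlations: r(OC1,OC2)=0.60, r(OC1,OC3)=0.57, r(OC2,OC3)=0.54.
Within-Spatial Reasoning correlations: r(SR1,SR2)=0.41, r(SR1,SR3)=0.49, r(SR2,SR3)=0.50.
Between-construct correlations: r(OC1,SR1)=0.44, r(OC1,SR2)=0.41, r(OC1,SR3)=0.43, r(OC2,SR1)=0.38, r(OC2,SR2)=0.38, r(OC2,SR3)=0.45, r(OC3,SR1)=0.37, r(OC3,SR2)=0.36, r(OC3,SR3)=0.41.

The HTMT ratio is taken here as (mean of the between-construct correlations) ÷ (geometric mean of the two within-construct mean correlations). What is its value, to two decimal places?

0.78

Between-construct mean = 3.63/9 = 0.4033.
Mean within-OC = 1.71/3 = 0.5700; mean within-SR = 1.40/3 = 0.4667.
Geometric mean = √(0.5700 × 0.4667) = 0.5158.
HTMT = 0.4033 / 0.5158 = 0.78.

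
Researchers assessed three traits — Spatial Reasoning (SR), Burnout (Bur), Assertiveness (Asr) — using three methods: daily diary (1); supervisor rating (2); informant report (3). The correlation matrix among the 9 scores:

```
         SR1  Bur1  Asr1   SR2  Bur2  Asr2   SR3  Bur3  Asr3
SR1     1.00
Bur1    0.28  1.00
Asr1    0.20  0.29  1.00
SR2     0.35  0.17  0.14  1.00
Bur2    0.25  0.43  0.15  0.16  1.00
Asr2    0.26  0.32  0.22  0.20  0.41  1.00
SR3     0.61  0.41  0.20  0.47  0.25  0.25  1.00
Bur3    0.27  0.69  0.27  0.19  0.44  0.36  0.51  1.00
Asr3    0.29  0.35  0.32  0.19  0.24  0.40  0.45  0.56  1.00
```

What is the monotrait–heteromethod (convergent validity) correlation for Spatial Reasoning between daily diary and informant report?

Same trait (SR), different methods: r(SR1, SR3) = 0.61.

0.61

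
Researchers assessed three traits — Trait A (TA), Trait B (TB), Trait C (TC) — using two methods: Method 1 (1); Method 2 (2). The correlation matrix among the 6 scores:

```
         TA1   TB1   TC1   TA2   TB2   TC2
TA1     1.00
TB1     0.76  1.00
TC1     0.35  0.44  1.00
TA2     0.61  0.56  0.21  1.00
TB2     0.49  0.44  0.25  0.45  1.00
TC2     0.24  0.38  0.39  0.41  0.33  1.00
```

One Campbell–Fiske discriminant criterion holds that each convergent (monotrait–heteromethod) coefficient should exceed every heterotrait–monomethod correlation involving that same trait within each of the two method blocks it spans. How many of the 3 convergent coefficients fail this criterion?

Each convergent coefficient versus the relevant comparison correlations:
TA (methods 1·2): 0.61 vs {0.76, 0.45, 0.35, 0.41} → fail.
TB (methods 1·2): 0.44 vs {0.76, 0.45, 0.44, 0.33} → fail.
TC (methods 1·2): 0.39 vs {0.35, 0.41, 0.44, 0.33} → fail.
3 of 3 fail.

3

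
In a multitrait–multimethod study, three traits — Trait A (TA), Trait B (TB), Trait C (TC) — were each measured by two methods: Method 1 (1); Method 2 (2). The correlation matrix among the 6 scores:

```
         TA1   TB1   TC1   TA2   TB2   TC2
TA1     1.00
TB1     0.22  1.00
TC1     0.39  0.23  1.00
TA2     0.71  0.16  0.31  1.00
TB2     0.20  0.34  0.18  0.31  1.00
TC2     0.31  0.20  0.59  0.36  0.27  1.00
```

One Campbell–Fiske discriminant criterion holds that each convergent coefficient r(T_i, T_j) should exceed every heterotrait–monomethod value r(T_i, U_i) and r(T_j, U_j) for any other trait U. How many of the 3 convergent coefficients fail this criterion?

0

Each convergent coefficient versus the relevant comparison correlations:
TA (methods 1·2): 0.71 vs {0.22, 0.31, 0.39, 0.36} → pass.
TB (methods 1·2): 0.34 vs {0.22, 0.31, 0.23, 0.27} → pass.
TC (methods 1·2): 0.59 vs {0.39, 0.36, 0.23, 0.27} → pass.
0 of 3 fail.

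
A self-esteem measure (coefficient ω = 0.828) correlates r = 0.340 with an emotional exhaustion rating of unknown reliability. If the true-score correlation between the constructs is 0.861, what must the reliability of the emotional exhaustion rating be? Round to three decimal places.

r_true = r_obs / √(r_xx · r_yy) ⇒ 0.861 = 0.340 / √(0.828 · r_yy).
√(0.828 · r_yy) = 0.340 / 0.861 = 0.3949; 0.828 · r_yy = 0.1559; r_yy = 0.1559 / 0.828 ≈ 0.188.

0.188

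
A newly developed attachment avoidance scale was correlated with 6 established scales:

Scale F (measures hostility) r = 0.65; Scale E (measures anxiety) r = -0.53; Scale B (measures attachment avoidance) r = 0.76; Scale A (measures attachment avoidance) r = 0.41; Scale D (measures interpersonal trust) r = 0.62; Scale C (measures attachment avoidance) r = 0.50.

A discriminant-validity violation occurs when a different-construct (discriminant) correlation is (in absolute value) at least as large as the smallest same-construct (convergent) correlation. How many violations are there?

Convergent (same construct = attachment avoidance): Scale B, Scale A, Scale C.
Smallest convergent = 0.41. Discriminant |r|: 0.65, 0.53, 0.62; count ≥ 0.41 → 3.

3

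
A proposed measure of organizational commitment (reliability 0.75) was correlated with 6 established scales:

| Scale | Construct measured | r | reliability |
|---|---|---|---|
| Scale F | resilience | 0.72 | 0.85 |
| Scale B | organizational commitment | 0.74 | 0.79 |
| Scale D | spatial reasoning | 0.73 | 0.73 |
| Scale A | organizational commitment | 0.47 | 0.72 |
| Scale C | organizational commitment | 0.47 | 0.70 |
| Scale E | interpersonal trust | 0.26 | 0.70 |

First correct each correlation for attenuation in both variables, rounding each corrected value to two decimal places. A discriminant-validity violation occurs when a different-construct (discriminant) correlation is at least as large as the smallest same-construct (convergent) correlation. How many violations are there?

Disattenuated r (r / √(r_scale · r_new)):
  Scale F (disc): 0.72 / √(0.85·0.75) = 0.90
  Scale B (conv): 0.74 / √(0.79·0.75) = 0.96
  Scale D (disc): 0.73 / √(0.73·0.75) = 0.99
  Scale A (conv): 0.47 / √(0.72·0.75) = 0.64
  Scale C (conv): 0.47 / √(0.70·0.75) = 0.65
  Scale E (disc): 0.26 / √(0.70·0.75) = 0.36
Smallest convergent = 0.64. Discriminant values: 0.90, 0.99, 0.36; count ≥ 0.64 → 2.

2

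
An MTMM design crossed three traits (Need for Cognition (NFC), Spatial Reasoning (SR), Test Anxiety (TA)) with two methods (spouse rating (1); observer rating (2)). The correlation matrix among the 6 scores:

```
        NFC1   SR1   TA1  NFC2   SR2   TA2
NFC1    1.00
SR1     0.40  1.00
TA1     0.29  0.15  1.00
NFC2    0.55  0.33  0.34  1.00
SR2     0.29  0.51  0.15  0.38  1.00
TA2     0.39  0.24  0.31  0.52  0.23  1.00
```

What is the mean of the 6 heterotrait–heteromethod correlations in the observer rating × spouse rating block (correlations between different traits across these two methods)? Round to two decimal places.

HTHM values (method 2 × method 1): 0.33, 0.34, 0.29, 0.15, 0.39, 0.24; mean = 1.74/6 = 0.29.

0.29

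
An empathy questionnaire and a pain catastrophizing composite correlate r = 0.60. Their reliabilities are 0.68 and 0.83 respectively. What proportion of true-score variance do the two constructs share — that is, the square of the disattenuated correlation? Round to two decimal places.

Disattenuated r = 0.60 / √(0.68 × 0.83) = 0.60 / 0.7513 = 0.7986.
Shared true-score variance = 0.7986² = 0.6378 ≈ 0.64.

0.64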